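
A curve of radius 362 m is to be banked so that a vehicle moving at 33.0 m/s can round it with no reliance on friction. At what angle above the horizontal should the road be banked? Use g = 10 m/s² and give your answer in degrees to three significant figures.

For a frictionless banked turn: horizontally N sinθ = mv²/r and vertically N cosθ = mg.
Dividing: tanθ = v²/(r g) = (33.0)²/(362 × 10.0) = 1089/3620 = 0.3008.
θ = arctan(0.3008) = 16.74°.

16.7°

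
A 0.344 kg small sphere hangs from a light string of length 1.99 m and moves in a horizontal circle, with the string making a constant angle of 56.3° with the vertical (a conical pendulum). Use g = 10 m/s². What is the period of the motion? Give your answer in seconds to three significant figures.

2.09 s

r = L sinθ = 1.656 m. From T sinθ = mω²r and T cosθ = mg: tanθ = ω²r/g, so ω² = g tanθ / r = g/(L cosθ).
ω = √(g/(L cosθ)) = √(10.0/(1.99 × 0.5548)) = √9.057 = 3.009 rad/s.
Period = 2π/ω = 2.088 s.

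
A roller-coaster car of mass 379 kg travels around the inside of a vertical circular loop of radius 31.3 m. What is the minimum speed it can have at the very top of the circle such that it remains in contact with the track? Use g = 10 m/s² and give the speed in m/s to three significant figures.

17.7 m/s

At the highest point the centre is directly below, so both the weight and N act inward: N + mg = mv²/r.
At minimum speed N → 0, so mg = mv_min²/r ⇒ v_min = √(g r) = √(10.0 × 31.3) = 17.69 m/s.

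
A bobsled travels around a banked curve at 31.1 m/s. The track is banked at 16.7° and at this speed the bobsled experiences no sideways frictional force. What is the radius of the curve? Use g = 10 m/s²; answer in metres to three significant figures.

Frictionless banking: tanθ = v²/(rg), so r = v²/(g tanθ).
r = (31.1)²/(10.0 × tan 16.7°) = 967.2/(10.0 × 0.3000) = 967.2/3.000 = 322.4 m.

322 m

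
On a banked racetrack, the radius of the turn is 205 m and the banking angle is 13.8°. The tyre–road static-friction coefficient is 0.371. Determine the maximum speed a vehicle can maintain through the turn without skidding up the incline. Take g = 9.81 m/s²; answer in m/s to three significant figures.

At the maximum speed, friction acts down the slope at its limiting value f = μN. Radially (horizontal, toward centre): N sinθ + μN cosθ = mv²/r. Vertically: N cosθ − μN sinθ = mg.
Dividing: v² = r g (sinθ + μcosθ)/(cosθ − μsinθ).
sinθ + μcosθ = 0.2385 + 0.371×0.9711 = 0.5988; cosθ − μsinθ = 0.9711 − 0.371×0.2385 = 0.8826.
v² = 205 × 9.81 × 0.5988/0.8826 = 1364 m²/s², so v = 36.94 m/s.

36.9 m/s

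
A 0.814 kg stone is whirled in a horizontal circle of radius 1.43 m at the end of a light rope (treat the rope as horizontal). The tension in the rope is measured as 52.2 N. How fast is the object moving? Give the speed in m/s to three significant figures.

9.58 m/s

T = m v²/r ⇒ v = √(T r / m) = √(52.2 × 1.43 / 0.814) = √91.70 = 9.576 m/s.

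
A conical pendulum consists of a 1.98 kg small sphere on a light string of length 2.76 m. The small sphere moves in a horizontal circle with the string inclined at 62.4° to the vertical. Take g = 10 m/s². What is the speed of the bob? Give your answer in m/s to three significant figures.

6.84 m/s

The radius of the circle is r = L sinθ = 2.76 × sin 62.4° = 2.446 m.
Horizontally T sinθ = mv²/r and vertically T cosθ = mg, so tanθ = v²/(rg).
v = √(r g tanθ) = √(2.446 × 10.0 × 1.913) = √46.79 = 6.840 m/s.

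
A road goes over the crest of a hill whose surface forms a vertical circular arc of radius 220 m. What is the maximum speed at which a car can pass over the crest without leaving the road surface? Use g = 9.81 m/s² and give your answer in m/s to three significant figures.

At the crest the centre of the circle is below the car, so the net downward (centripetal) force is mg − N = mv²/r.
The car leaves the road when N → 0, giving v_max = √(g r) = √(9.81 × 220) = 46.46 m/s.

46.5 m/s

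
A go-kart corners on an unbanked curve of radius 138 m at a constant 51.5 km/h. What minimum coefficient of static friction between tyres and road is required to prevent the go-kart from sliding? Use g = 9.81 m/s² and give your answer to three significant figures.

v = 51.5/3.6 = 14.31 m/s.
Friction provides the centripetal force: μ_s m g = m v²/r, so μ_s = v²/(g r) = (14.31)²/(9.81 × 138) = 204.6/1354 = 0.1512.

0.151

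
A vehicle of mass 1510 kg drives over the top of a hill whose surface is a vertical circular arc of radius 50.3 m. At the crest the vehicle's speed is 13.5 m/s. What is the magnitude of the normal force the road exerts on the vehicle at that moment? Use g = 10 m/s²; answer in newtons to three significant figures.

At the crest the centripetal acceleration points downward (toward the centre of the arc), so mg − N = mv²/r.
N = m(g − v²/r) = 1510 × (10.0 − (13.5)²/50.3) = 1510 × (10.0 − 3.623) = 1510 × 6.377 = 9629 N.

9630 N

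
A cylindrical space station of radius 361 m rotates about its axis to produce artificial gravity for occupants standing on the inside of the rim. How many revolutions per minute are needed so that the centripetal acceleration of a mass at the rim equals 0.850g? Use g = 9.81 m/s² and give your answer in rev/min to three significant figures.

1.45 rev/min

Require ω²r = 0.850g, so ω = √(0.850 × 9.81/361) = 0.1520 rad/s.
In rev/min: ω × 60/(2π) = 0.1520 × 60/(2π) = 1.451 rev/min.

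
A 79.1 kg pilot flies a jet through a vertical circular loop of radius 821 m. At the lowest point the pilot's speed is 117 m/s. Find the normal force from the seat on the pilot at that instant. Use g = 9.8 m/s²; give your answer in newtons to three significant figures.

At the lowest point, N points up (toward the centre) and the weight mg points down (away from the centre), so the net inward force is N − mg = mv²/r.
N = m(v²/r + g) = 79.1 × ((117)²/821 + 9.8) = 79.1 × (16.67 + 9.8) = 79.1 × 26.47 = 2094 N.

2090 N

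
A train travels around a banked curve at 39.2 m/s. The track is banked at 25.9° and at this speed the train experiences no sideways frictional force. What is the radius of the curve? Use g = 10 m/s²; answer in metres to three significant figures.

Frictionless banking: tanθ = v²/(rg), so r = v²/(g tanθ).
r = (39.2)²/(10.0 × tan 25.9°) = 1537/(10.0 × 0.4856) = 1537/4.856 = 316.5 m.

316 m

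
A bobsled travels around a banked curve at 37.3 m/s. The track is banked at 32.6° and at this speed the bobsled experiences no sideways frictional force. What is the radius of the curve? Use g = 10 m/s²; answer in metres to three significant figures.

Frictionless banking: tanθ = v²/(rg), so r = v²/(g tanθ).
r = (37.3)²/(10.0 × tan 32.6°) = 1391/(10.0 × 0.6395) = 1391/6.395 = 217.5 m.

218 m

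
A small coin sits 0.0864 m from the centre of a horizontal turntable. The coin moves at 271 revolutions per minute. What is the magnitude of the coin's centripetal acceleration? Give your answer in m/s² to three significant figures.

ω = 271 rev/min × 2π/60 = 28.38 rad/s, so v = ωr = 28.38 × 0.0864 = 2.452 m/s.
a_c = v²/r = (2.452)²/0.0864 = 6.012/0.0864 = 69.58 m/s².

69.6 m/s²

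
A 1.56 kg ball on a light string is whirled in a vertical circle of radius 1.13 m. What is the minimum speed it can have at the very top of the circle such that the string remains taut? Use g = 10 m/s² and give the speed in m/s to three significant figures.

3.36 m/s

At the top, both weight mg and T point toward the centre: T + mg = mv²/r.
At minimum speed T → 0, so mg = mv_min²/r ⇒ v_min = √(g r) = √(10.0 × 1.13) = 3.362 m/s.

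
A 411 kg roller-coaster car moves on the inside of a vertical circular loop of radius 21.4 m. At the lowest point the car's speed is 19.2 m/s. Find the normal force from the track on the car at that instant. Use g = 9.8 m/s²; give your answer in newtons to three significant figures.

At the lowest point, N points up (toward the centre) and the weight mg points down (away from the centre), so the net inward force is N − mg = mv²/r.
N = m(v²/r + g) = 411 × ((19.2)²/21.4 + 9.8) = 411 × (17.23 + 9.8) = 411 × 27.03 = 11110 N.

11100 N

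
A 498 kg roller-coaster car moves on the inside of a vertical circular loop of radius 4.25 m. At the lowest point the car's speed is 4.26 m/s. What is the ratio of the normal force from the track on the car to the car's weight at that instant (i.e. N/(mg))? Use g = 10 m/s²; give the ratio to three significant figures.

1.43

At the bottom, N − mg = mv²/r, so N = m(v²/r + g) and N/(mg) = v²/(rg) + 1 = (4.26)²/(4.25 × 10.0) + 1 = 0.4270 + 1 = 1.427.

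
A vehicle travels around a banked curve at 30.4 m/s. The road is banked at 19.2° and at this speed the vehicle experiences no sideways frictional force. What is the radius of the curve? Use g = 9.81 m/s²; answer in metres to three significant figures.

Frictionless banking: tanθ = v²/(rg), so r = v²/(g tanθ).
r = (30.4)²/(9.81 × tan 19.2°) = 924.2/(9.81 × 0.3482) = 924.2/3.416 = 270.5 m.

271 m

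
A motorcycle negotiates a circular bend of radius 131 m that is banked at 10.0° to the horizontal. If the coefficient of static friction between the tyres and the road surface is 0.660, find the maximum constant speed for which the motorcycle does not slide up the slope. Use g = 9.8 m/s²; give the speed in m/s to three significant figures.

At the maximum speed, friction acts down the slope at its limiting value f = μN. Radially (horizontal, toward centre): N sinθ + μN cosθ = mv²/r. Vertically: N cosθ − μN sinθ = mg.
Dividing: v² = r g (sinθ + μcosθ)/(cosθ − μsinθ).
sinθ + μcosθ = 0.1736 + 0.660×0.9848 = 0.8236; cosθ − μsinθ = 0.9848 − 0.660×0.1736 = 0.8702.
v² = 131 × 9.8 × 0.8236/0.8702 = 1215 m²/s², so v = 34.86 m/s.

34.9 m/s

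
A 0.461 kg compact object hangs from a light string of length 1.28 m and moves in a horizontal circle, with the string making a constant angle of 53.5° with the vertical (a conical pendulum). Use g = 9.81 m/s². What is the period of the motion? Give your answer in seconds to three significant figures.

r = L sinθ = 1.029 m. From T sinθ = mω²r and T cosθ = mg: tanθ = ω²r/g, so ω² = g tanθ / r = g/(L cosθ).
ω = √(g/(L cosθ)) = √(9.81/(1.28 × 0.5948)) = √12.88 = 3.590 rad/s.
Period = 2π/ω = 1.750 s.

1.75 s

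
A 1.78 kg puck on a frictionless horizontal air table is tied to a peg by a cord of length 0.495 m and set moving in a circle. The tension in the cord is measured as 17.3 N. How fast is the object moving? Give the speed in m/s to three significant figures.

T = m v²/r ⇒ v = √(T r / m) = √(17.3 × 0.495 / 1.78) = √4.811 = 2.193 m/s.

2.19 m/s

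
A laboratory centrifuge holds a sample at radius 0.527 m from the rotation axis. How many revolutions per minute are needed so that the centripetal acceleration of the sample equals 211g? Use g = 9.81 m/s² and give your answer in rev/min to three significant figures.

598 rev/min

Require ω²r = 211g, so ω = √(211 × 9.81/0.527) = 62.67 rad/s.
In rev/min: ω × 60/(2π) = 62.67 × 60/(2π) = 598.5 rev/min.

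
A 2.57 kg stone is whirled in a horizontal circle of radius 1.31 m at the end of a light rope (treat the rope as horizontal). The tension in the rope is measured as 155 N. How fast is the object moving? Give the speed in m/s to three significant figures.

8.89 m/s

T = m v²/r ⇒ v = √(T r / m) = √(155 × 1.31 / 2.57) = √79.01 = 8.889 m/s.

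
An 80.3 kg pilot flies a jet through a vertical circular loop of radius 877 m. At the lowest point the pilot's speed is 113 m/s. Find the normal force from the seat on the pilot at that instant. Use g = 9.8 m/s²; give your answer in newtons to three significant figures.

1960 N

At the lowest point, N points up (toward the centre) and the weight mg points down (away from the centre), so the net inward force is N − mg = mv²/r.
N = m(v²/r + g) = 80.3 × ((113)²/877 + 9.8) = 80.3 × (14.56 + 9.8) = 80.3 × 24.36 = 1956 N.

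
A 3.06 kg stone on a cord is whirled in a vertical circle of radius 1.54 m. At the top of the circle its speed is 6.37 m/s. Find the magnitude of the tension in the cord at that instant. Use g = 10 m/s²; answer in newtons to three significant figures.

50.0 N

At the top, both T and the weight mg point inward (toward the centre), so T + mg = mv²/r.
T = m(v²/r − g) = 3.06 × ((6.37)²/1.54 − 10.0) = 3.06 × (26.35 − 10.0) = 3.06 × 16.35 = 50.03 N.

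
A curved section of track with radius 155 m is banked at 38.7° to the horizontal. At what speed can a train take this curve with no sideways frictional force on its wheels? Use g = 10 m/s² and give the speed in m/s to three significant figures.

35.2 m/s

On a frictionless banked curve, N sinθ = mv²/r and N cosθ = mg, so tanθ = v²/(rg).
v = √(r g tanθ) = √(155 × 10.0 × tan 38.7°) = √(155 × 10.0 × 0.8012) = √1242 = 35.24 m/s.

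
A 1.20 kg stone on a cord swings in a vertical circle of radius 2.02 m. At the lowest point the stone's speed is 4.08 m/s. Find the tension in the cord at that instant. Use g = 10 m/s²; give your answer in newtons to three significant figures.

21.9 N

At the lowest point, T points up (toward the centre) and the weight mg points down (away from the centre), so the net inward force is T − mg = mv²/r.
T = m(v²/r + g) = 1.20 × ((4.08)²/2.02 + 10.0) = 1.20 × (8.241 + 10.0) = 1.20 × 18.24 = 21.89 N.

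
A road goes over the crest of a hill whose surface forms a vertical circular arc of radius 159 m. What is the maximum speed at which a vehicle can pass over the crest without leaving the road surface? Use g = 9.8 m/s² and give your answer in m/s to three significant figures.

39.5 m/s

At the crest the centre of the circle is below the vehicle, so the net downward (centripetal) force is mg − N = mv²/r.
The vehicle leaves the road when N → 0, giving v_max = √(g r) = √(9.8 × 159) = 39.47 m/s.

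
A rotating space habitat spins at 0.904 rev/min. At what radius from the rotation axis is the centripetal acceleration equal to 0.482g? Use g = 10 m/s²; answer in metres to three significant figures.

ω = 0.904 rev/min × 2π/60 = 0.09467 rad/s.
a_c = ω²r = 0.482g ⇒ r = 0.482 × 10.0 / (0.09467)² = 4.820/0.008962 = 537.8 m.

538 m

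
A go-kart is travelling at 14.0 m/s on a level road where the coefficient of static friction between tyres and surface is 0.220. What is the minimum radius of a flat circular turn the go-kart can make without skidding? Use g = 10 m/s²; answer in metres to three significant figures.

At the limit, μ_s m g = m v²/r, so r_min = v²/(μ_s g) = (14.0)²/(0.220 × 10.0) = 196.0/2.200 = 89.09 m.

89.1 m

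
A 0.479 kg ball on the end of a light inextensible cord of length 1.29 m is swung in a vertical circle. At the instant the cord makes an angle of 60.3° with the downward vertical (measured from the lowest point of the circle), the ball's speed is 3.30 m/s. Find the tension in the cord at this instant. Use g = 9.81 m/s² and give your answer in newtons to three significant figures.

6.37 N

Take the radial direction toward the centre of the circle as positive. The component of the weight along the string toward the centre is −mg cos φ (φ measured from the bottom), so Newton's second law along the string gives T − mg cos φ = m v²/r.
cos 60.3° = 0.4955, so T = m(v²/r + g cos φ) = 0.479 × ((3.30)²/1.29 + 9.81 × 0.4955) = 0.479 × (8.442 + (4.860)) = 0.479 × 13.30 = 6.372 N.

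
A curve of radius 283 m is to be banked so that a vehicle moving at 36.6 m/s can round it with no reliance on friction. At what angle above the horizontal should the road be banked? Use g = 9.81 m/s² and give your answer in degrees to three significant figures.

For a frictionless banked turn: horizontally N sinθ = mv²/r and vertically N cosθ = mg.
Dividing: tanθ = v²/(r g) = (36.6)²/(283 × 9.81) = 1340/2776 = 0.4825.
θ = arctan(0.4825) = 25.76°.

25.8°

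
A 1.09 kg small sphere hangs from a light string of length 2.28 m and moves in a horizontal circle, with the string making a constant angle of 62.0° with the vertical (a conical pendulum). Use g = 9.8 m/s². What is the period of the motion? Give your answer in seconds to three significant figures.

2.08 s

r = L sinθ = 2.013 m. From T sinθ = mω²r and T cosθ = mg: tanθ = ω²r/g, so ω² = g tanθ / r = g/(L cosθ).
ω = √(g/(L cosθ)) = √(9.8/(2.28 × 0.4695)) = √9.155 = 3.026 rad/s.
Period = 2π/ω = 2.077 s.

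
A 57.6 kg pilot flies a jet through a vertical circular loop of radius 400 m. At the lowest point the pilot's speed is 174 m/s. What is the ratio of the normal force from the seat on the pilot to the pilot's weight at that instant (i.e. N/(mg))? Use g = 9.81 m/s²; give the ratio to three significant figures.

At the bottom, N − mg = mv²/r, so N = m(v²/r + g) and N/(mg) = v²/(rg) + 1 = (174)²/(400 × 9.81) + 1 = 7.716 + 1 = 8.716.

8.72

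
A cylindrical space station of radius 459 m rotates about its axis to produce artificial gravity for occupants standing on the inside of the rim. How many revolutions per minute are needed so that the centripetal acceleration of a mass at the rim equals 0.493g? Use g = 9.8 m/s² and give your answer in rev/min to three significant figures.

Require ω²r = 0.493g, so ω = √(0.493 × 9.8/459) = 0.1026 rad/s.
In rev/min: ω × 60/(2π) = 0.1026 × 60/(2π) = 0.9797 rev/min.

0.980 rev/min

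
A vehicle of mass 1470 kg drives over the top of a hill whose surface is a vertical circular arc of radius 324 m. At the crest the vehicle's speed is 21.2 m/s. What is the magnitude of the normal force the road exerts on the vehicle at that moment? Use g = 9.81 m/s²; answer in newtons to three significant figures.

At the crest the centripetal acceleration points downward (toward the centre of the arc), so mg − N = mv²/r.
N = m(g − v²/r) = 1470 × (9.81 − (21.2)²/324) = 1470 × (9.81 − 1.387) = 1470 × 8.423 = 12380 N.

12400 N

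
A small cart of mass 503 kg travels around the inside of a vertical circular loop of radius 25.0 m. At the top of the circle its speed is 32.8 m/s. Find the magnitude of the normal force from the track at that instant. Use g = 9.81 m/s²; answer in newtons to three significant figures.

At the top, both N and the weight mg point inward (toward the centre), so N + mg = mv²/r.
N = m(v²/r − g) = 503 × ((32.8)²/25.0 − 9.81) = 503 × (43.03 − 9.81) = 503 × 33.22 = 16710 N.

16700 N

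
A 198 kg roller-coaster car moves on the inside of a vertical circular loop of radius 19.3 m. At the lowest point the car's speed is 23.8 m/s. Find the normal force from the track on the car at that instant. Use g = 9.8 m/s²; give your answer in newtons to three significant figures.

7750 N

At the lowest point, N points up (toward the centre) and the weight mg points down (away from the centre), so the net inward force is N − mg = mv²/r.
N = m(v²/r + g) = 198 × ((23.8)²/19.3 + 9.8) = 198 × (29.35 + 9.8) = 198 × 39.15 = 7752 N.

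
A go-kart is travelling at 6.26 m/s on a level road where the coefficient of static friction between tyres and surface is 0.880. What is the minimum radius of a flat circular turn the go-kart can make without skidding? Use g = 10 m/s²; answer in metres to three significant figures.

At the limit, μ_s m g = m v²/r, so r_min = v²/(μ_s g) = (6.26)²/(0.880 × 10.0) = 39.19/8.800 = 4.453 m.

4.45 m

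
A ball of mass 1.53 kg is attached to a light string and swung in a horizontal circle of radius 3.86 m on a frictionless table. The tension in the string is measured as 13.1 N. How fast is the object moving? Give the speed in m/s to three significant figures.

T = m v²/r ⇒ v = √(T r / m) = √(13.1 × 3.86 / 1.53) = √33.05 = 5.749 m/s.

5.75 m/s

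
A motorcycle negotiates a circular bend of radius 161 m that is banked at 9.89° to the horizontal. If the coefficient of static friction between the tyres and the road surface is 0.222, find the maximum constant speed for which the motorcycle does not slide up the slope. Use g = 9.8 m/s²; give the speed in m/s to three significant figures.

25.5 m/s

At the maximum speed, friction acts down the slope at its limiting value f = μN. Radially (horizontal, toward centre): N sinθ + μN cosθ = mv²/r. Vertically: N cosθ − μN sinθ = mg.
Dividing: v² = r g (sinθ + μcosθ)/(cosθ − μsinθ).
sinθ + μcosθ = 0.1718 + 0.222×0.9851 = 0.3905; cosθ − μsinθ = 0.9851 − 0.222×0.1718 = 0.9470.
v² = 161 × 9.8 × 0.3905/0.9470 = 650.5 m²/s², so v = 25.51 m/s.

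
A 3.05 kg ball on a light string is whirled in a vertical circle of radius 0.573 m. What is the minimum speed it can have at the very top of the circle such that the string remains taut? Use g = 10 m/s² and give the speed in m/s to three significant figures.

2.39 m/s

At the highest point the centre is directly below, so both the weight and T act inward: T + mg = mv²/r.
At minimum speed T → 0, so mg = mv_min²/r ⇒ v_min = √(g r) = √(10.0 × 0.573) = 2.394 m/s.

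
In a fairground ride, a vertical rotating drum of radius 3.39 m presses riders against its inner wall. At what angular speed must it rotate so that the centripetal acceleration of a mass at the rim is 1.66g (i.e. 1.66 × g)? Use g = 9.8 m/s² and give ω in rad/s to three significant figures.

Centripetal acceleration a_c = ω²r. Setting ω²r = 1.66g:
ω = √(1.66g / r) = √(1.66 × 9.8 / 3.39) = √4.799 = 2.191 rad/s.

2.19 rad/s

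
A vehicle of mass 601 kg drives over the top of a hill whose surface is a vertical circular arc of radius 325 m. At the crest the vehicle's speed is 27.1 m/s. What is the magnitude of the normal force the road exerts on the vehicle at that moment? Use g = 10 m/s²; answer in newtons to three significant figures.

4650 N

At the crest the centripetal acceleration points downward (toward the centre of the arc), so mg − N = mv²/r.
N = m(g − v²/r) = 601 × (10.0 − (27.1)²/325) = 601 × (10.0 − 2.260) = 601 × 7.740 = 4652 N.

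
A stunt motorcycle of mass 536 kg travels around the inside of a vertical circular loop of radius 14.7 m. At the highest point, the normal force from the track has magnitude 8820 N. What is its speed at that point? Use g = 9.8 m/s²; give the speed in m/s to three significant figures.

19.6 m/s

At the top, N + mg = mv²/r, so v = √(r(N/m + g)) = √(14.7 × (8820/536 + 9.8)) = √(14.7 × 26.26) = √386.0 = 19.65 m/s.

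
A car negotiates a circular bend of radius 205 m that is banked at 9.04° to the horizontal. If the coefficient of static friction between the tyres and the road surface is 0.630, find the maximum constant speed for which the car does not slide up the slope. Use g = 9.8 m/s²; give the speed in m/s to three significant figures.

At the maximum speed, friction acts down the slope at its limiting value f = μN. Radially (horizontal, toward centre): N sinθ + μN cosθ = mv²/r. Vertically: N cosθ − μN sinθ = mg.
Dividing: v² = r g (sinθ + μcosθ)/(cosθ − μsinθ).
sinθ + μcosθ = 0.1571 + 0.630×0.9876 = 0.7793; cosθ − μsinθ = 0.9876 − 0.630×0.1571 = 0.8886.
v² = 205 × 9.8 × 0.7793/0.8886 = 1762 m²/s², so v = 41.98 m/s.

42.0 m/s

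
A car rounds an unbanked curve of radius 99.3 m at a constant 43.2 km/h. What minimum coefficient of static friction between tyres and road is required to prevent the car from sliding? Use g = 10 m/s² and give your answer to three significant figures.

v = 43.2/3.6 = 12.00 m/s.
Friction provides the centripetal force: μ_s m g = m v²/r, so μ_s = v²/(g r) = (12.00)²/(10.0 × 99.3) = 144.0/993.0 = 0.1450.

0.145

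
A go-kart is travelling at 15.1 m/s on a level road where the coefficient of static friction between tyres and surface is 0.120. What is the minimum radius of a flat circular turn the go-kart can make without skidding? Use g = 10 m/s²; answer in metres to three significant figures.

190 m

At the limit, μ_s m g = m v²/r, so r_min = v²/(μ_s g) = (15.1)²/(0.120 × 10.0) = 228.0/1.200 = 190.0 m.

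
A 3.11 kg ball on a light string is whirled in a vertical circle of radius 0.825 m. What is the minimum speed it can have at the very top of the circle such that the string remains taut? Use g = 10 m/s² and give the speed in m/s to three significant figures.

2.87 m/s

At the top, both weight mg and T point toward the centre: T + mg = mv²/r.
At minimum speed T → 0, so mg = mv_min²/r ⇒ v_min = √(g r) = √(10.0 × 0.825) = 2.872 m/s.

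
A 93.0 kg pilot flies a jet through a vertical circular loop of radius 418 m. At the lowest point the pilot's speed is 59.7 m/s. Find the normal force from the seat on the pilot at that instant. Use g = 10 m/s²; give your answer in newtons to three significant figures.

At the lowest point, N points up (toward the centre) and the weight mg points down (away from the centre), so the net inward force is N − mg = mv²/r.
N = m(v²/r + g) = 93.0 × ((59.7)²/418 + 10.0) = 93.0 × (8.527 + 10.0) = 93.0 × 18.53 = 1723 N.

1720 N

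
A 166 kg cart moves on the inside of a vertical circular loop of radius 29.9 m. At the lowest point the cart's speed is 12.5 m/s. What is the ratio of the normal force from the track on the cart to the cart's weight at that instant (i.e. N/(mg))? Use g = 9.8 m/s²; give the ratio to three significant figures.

1.53

At the bottom, N − mg = mv²/r, so N = m(v²/r + g) and N/(mg) = v²/(rg) + 1 = (12.5)²/(29.9 × 9.8) + 1 = 0.5332 + 1 = 1.533.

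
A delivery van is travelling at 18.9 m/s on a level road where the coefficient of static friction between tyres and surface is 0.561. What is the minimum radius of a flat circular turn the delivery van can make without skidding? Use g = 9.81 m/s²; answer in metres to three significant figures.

At the limit, μ_s m g = m v²/r, so r_min = v²/(μ_s g) = (18.9)²/(0.561 × 9.81) = 357.2/5.503 = 64.91 m.

64.9 m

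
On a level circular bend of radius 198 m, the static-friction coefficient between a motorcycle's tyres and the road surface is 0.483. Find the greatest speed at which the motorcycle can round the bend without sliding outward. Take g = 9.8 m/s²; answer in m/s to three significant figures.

30.6 m/s

Friction provides the centripetal force on a flat curve. At maximum speed it is at its limiting value: μ_s m g = m v²/r.
Mass cancels: v_max = √(μ_s g r) = √(0.483 × 9.8 × 198) = √937.2 = 30.61 m/s.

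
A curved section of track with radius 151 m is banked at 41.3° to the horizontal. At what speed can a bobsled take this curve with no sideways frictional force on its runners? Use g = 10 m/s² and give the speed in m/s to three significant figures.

On a frictionless banked curve, N sinθ = mv²/r and N cosθ = mg, so tanθ = v²/(rg).
v = √(r g tanθ) = √(151 × 10.0 × tan 41.3°) = √(151 × 10.0 × 0.8785) = √1327 = 36.42 m/s.

36.4 m/s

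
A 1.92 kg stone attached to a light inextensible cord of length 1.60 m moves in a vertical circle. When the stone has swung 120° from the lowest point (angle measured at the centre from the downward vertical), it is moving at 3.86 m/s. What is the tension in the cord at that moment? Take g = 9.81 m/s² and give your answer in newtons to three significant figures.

8.46 N

Take the radial direction toward the centre of the circle as positive. The component of the weight along the string toward the centre is −mg cos φ (φ measured from the bottom), so Newton's second law along the string gives T − mg cos φ = m v²/r.
cos 120° = -0.5000, so T = m(v²/r + g cos φ) = 1.92 × ((3.86)²/1.60 + 9.81 × -0.5000) = 1.92 × (9.312 + (-4.905)) = 1.92 × 4.407 = 8.462 N.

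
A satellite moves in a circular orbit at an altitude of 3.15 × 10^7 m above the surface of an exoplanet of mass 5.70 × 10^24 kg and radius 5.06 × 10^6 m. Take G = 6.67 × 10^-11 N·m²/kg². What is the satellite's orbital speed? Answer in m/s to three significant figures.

3220 m/s

Orbital radius r = R + h = 5.06 × 10^6 + 3.15 × 10^7 = 3.656 × 10^7 m.
Gravity supplies the centripetal force: G M m / r² = m v² / r, so v = √(GM/r).
v = √(6.67 × 10^-11 × 5.70 × 10^24 / 3.656 × 10^7) = √(1.040 × 10^7) = 3225 m/s.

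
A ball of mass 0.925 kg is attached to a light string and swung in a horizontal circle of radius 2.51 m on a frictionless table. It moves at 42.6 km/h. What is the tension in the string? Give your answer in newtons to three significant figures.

v = 42.6 km/h = 42.6/3.6 = 11.83 m/s.
The tension is the only horizontal force, so it supplies the full centripetal force: T = m v²/r = 0.925 × (11.83)²/2.51 = 0.925 × 140.0/2.51 = 51.60 N.

51.6 N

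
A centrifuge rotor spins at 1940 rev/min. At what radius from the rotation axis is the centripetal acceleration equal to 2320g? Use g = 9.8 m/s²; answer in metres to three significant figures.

ω = 1940 rev/min × 2π/60 = 203.2 rad/s.
a_c = ω²r = 2320g ⇒ r = 2320 × 9.8 / (203.2)² = 22740/41270 = 0.5509 m.

0.551 m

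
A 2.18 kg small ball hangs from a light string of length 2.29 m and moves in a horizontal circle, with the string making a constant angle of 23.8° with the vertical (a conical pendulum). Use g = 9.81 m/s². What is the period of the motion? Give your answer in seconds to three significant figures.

2.90 s

r = L sinθ = 0.9241 m. From T sinθ = mω²r and T cosθ = mg: tanθ = ω²r/g, so ω² = g tanθ / r = g/(L cosθ).
ω = √(g/(L cosθ)) = √(9.81/(2.29 × 0.9150)) = √4.682 = 2.164 rad/s.
Period = 2π/ω = 2.904 s.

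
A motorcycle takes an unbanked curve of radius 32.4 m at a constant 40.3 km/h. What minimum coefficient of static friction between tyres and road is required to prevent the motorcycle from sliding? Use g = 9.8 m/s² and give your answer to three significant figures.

v = 40.3/3.6 = 11.19 m/s.
Friction provides the centripetal force: μ_s m g = m v²/r, so μ_s = v²/(g r) = (11.19)²/(9.8 × 32.4) = 125.3/317.5 = 0.3947.

0.395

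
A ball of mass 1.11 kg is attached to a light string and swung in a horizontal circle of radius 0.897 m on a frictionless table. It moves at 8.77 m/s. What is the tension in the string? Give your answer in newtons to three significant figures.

95.2 N

The tension is the only horizontal force, so it supplies the full centripetal force: T = m v²/r = 1.11 × (8.770)²/0.897 = 1.11 × 76.91/0.897 = 95.18 N.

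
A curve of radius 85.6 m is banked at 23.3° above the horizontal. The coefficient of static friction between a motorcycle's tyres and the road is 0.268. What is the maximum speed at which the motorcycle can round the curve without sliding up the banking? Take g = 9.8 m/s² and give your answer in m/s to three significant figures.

25.7 m/s

At the maximum speed, friction acts down the slope at its limiting value f = μN. Radially (horizontal, toward centre): N sinθ + μN cosθ = mv²/r. Vertically: N cosθ − μN sinθ = mg.
Dividing: v² = r g (sinθ + μcosθ)/(cosθ − μsinθ).
sinθ + μcosθ = 0.3955 + 0.268×0.9184 = 0.6417; cosθ − μsinθ = 0.9184 − 0.268×0.3955 = 0.8124.
v² = 85.6 × 9.8 × 0.6417/0.8124 = 662.6 m²/s², so v = 25.74 m/s.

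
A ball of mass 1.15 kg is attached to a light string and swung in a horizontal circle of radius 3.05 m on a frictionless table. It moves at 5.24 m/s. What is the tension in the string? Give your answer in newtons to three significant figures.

10.4 N

The tension is the only horizontal force, so it supplies the full centripetal force: T = m v²/r = 1.15 × (5.240)²/3.05 = 1.15 × 27.46/3.05 = 10.35 N.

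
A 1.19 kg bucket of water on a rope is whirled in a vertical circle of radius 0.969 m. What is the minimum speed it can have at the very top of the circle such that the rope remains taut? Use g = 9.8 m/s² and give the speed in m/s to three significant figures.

3.08 m/s

At the highest point the centre is directly below, so both the weight and T act inward: T + mg = mv²/r.
At minimum speed T → 0, so mg = mv_min²/r ⇒ v_min = √(g r) = √(9.8 × 0.969) = 3.082 m/s.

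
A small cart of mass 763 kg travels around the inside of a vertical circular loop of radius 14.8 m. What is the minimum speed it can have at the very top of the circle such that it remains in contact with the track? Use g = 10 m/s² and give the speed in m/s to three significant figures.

12.2 m/s

At the top, both weight mg and N point toward the centre: N + mg = mv²/r.
At minimum speed N → 0, so mg = mv_min²/r ⇒ v_min = √(g r) = √(10.0 × 14.8) = 12.17 m/s.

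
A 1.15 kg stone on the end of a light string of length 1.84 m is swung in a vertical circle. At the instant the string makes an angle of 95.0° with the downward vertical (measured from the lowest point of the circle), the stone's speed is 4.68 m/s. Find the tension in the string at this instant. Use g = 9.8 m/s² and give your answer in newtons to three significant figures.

Take the radial direction toward the centre of the circle as positive. The component of the weight along the string toward the centre is −mg cos φ (φ measured from the bottom), so Newton's second law along the string gives T − mg cos φ = m v²/r.
cos 95.0° = -0.08716, so T = m(v²/r + g cos φ) = 1.15 × ((4.68)²/1.84 + 9.8 × -0.08716) = 1.15 × (11.90 + (-0.8541)) = 1.15 × 11.05 = 12.71 N.

12.7 N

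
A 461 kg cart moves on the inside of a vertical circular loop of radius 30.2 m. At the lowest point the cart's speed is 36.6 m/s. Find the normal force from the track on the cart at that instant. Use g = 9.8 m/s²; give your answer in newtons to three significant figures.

25000 N

At the lowest point, N points up (toward the centre) and the weight mg points down (away from the centre), so the net inward force is N − mg = mv²/r.
N = m(v²/r + g) = 461 × ((36.6)²/30.2 + 9.8) = 461 × (44.36 + 9.8) = 461 × 54.16 = 24970 N.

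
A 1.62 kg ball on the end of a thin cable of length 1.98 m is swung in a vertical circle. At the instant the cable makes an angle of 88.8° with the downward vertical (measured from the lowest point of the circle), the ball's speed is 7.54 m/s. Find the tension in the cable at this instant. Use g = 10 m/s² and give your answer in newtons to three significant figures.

46.9 N

Take the radial direction toward the centre of the circle as positive. The component of the weight along the string toward the centre is −mg cos φ (φ measured from the bottom), so Newton's second law along the string gives T − mg cos φ = m v²/r.
cos 88.8° = 0.02094, so T = m(v²/r + g cos φ) = 1.62 × ((7.54)²/1.98 + 10.0 × 0.02094) = 1.62 × (28.71 + (0.2094)) = 1.62 × 28.92 = 46.85 N.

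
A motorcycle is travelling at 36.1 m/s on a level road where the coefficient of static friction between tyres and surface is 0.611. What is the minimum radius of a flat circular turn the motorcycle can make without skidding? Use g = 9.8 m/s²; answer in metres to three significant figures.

At the limit, μ_s m g = m v²/r, so r_min = v²/(μ_s g) = (36.1)²/(0.611 × 9.8) = 1303/5.988 = 217.6 m.

218 m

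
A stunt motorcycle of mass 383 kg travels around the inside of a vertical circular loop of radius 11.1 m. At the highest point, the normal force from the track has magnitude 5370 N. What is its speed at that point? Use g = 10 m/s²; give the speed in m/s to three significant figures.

At the top, N + mg = mv²/r, so v = √(r(N/m + g)) = √(11.1 × (5370/383 + 10.0)) = √(11.1 × 24.02) = √266.6 = 16.33 m/s.

16.3 m/s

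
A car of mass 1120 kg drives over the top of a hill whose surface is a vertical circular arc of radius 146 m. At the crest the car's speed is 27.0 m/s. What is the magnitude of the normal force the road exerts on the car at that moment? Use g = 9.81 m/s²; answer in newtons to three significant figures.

5390 N

At the crest the centripetal acceleration points downward (toward the centre of the arc), so mg − N = mv²/r.
N = m(g − v²/r) = 1120 × (9.81 − (27.0)²/146) = 1120 × (9.81 − 4.993) = 1120 × 4.817 = 5395 N.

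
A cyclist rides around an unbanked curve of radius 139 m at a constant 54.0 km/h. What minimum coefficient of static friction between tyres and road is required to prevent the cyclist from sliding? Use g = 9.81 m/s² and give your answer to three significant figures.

v = 54.0/3.6 = 15.00 m/s.
Friction provides the centripetal force: μ_s m g = m v²/r, so μ_s = v²/(g r) = (15.00)²/(9.81 × 139) = 225.0/1364 = 0.1650.

0.165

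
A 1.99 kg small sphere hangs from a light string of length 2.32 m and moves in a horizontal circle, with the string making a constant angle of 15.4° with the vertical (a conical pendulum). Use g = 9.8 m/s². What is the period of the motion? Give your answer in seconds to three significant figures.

r = L sinθ = 0.6161 m. From T sinθ = mω²r and T cosθ = mg: tanθ = ω²r/g, so ω² = g tanθ / r = g/(L cosθ).
ω = √(g/(L cosθ)) = √(9.8/(2.32 × 0.9641)) = √4.381 = 2.093 rad/s.
Period = 2π/ω = 3.002 s.

3.00 s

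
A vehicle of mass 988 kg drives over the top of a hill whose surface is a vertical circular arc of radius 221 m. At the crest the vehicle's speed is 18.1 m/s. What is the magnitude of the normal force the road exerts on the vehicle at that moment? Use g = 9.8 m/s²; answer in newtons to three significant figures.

At the crest the centripetal acceleration points downward (toward the centre of the arc), so mg − N = mv²/r.
N = m(g − v²/r) = 988 × (9.8 − (18.1)²/221) = 988 × (9.8 − 1.482) = 988 × 8.318 = 8218 N.

8220 N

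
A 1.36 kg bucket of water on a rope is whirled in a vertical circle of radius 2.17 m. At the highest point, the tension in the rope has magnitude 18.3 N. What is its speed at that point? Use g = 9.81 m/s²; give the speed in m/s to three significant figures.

At the top, T + mg = mv²/r, so v = √(r(T/m + g)) = √(2.17 × (18.3/1.36 + 9.81)) = √(2.17 × 23.27) = √50.49 = 7.105 m/s.

7.11 m/s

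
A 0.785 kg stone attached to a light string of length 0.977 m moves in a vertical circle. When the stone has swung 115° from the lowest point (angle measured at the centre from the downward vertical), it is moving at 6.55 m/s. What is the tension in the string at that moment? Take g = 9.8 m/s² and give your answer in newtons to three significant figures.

31.2 N

Take the radial direction toward the centre of the circle as positive. The component of the weight along the string toward the centre is −mg cos φ (φ measured from the bottom), so Newton's second law along the string gives T − mg cos φ = m v²/r.
cos 115° = -0.4226, so T = m(v²/r + g cos φ) = 0.785 × ((6.55)²/0.977 + 9.8 × -0.4226) = 0.785 × (43.91 + (-4.142)) = 0.785 × 39.77 = 31.22 N.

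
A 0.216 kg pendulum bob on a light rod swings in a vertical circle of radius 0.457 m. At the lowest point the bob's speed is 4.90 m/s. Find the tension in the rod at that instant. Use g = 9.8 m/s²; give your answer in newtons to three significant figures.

13.5 N

At the lowest point, T points up (toward the centre) and the weight mg points down (away from the centre), so the net inward force is T − mg = mv²/r.
T = m(v²/r + g) = 0.216 × ((4.90)²/0.457 + 9.8) = 0.216 × (52.54 + 9.8) = 0.216 × 62.34 = 13.47 N.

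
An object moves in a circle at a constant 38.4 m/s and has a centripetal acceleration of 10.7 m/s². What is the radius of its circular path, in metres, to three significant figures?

a_c = v²/r ⇒ r = v²/a_c = (38.4)²/10.7 = 1475/10.7 = 137.8 m.

138 m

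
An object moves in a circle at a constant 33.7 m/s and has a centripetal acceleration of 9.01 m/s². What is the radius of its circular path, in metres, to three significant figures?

a_c = v²/r ⇒ r = v²/a_c = (33.7)²/9.01 = 1136/9.01 = 126.0 m.

126 m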